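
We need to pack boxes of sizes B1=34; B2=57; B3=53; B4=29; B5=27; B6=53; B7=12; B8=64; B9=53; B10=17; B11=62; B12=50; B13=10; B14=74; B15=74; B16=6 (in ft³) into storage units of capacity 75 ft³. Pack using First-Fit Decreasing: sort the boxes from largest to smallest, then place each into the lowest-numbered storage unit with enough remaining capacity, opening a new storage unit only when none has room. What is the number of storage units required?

11

Sorted descending: 74, 74, 64, 62, 57, 53, 53, 53, 50, 34, 29, 27, 17, 12, 10, 6.
74 ft³ → storage unit 1 (remaining 1 ft³)
74 ft³ → storage unit 2 (remaining 1 ft³)
64 ft³ → storage unit 3 (remaining 11 ft³)
62 ft³ → storage unit 4 (remaining 13 ft³)
57 ft³ → storage unit 5 (remaining 18 ft³)
53 ft³ → storage unit 6 (remaining 22 ft³)
53 ft³ → storage unit 7 (remaining 22 ft³)
53 ft³ → storage unit 8 (remaining 22 ft³)
50 ft³ → storage unit 9 (remaining 25 ft³)
34 ft³ → storage unit 10 (remaining 41 ft³)
29 ft³ → storage unit 10 (remaining 12 ft³)
27 ft³ → storage unit 11 (remaining 48 ft³)
17 ft³ → storage unit 5 (remaining 1 ft³)
12 ft³ → storage unit 4 (remaining 1 ft³)
10 ft³ → storage unit 3 (remaining 1 ft³)
6 ft³ → storage unit 6 (remaining 16 ft³)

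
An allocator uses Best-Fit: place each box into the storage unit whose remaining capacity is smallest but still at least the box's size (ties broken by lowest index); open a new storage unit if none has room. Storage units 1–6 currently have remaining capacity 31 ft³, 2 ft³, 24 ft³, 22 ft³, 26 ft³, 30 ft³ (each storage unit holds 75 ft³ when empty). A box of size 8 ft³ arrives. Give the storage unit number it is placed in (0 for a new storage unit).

Storage units with room: storage unit 1 (31 ft³), storage unit 3 (24 ft³), storage unit 4 (22 ft³), storage unit 5 (26 ft³), storage unit 6 (30 ft³).
Tightest fit is storage unit 4 with 22 ft³ free.

4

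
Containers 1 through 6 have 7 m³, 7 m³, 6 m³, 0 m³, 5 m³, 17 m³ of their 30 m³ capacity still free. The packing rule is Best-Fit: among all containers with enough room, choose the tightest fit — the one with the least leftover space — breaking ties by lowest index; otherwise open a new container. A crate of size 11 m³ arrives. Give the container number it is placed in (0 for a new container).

Containers with room: container 6 (17 m³).
Tightest fit is container 6 with 17 m³ free.

6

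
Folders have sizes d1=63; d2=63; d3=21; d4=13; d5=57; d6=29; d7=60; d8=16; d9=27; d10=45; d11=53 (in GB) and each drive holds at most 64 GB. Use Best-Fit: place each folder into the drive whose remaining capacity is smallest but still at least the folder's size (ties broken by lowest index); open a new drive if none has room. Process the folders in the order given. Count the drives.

8 drives

d1 (63 GB) → drive 1 (remaining 1 GB)
d2 (63 GB) → drive 2 (remaining 1 GB)
d3 (21 GB) → drive 3 (remaining 43 GB)
d4 (13 GB) → drive 3 (remaining 30 GB)
d5 (57 GB) → drive 4 (remaining 7 GB)
d6 (29 GB) → drive 3 (remaining 1 GB)
d7 (60 GB) → drive 5 (remaining 4 GB)
d8 (16 GB) → drive 6 (remaining 48 GB)
d9 (27 GB) → drive 6 (remaining 21 GB)
d10 (45 GB) → drive 7 (remaining 19 GB)
d11 (53 GB) → drive 8 (remaining 11 GB)
Final drives: [63] [63] [21,13,29] [57] [60] [16,27] [45] [53].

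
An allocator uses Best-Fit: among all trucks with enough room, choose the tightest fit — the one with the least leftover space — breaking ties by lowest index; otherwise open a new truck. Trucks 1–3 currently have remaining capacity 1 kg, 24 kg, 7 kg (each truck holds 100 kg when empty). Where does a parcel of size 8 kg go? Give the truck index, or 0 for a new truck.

Trucks with room: truck 2 (24 kg).
Tightest fit is truck 2 with 24 kg free.

2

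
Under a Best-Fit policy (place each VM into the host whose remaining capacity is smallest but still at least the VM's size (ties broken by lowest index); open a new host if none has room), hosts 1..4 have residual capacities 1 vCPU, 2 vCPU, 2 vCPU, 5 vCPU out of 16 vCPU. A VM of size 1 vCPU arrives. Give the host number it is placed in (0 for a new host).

1

Hosts with room: host 1 (1 vCPU), host 2 (2 vCPU), host 3 (2 vCPU), host 4 (5 vCPU).
Tightest fit is host 1 with 1 vCPU free.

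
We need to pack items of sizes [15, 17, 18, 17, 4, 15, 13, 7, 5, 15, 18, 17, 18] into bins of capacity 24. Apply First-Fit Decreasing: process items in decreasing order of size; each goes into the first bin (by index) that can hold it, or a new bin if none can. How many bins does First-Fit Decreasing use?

Sorted descending: 18, 18, 18, 17, 17, 17, 15, 15, 15, 13, 7, 5, 4.
bin 1: place 18, 6 left
bin 2: place 18, 6 left
bin 3: place 18, 6 left
bin 4: place 17, 7 left
bin 5: place 17, 7 left
bin 6: place 17, 7 left
bin 7: place 15, 9 left
bin 8: place 15, 9 left
bin 9: place 15, 9 left
bin 10: place 13, 11 left
bin 4: place 7, 0 left
bin 1: place 5, 1 left
bin 2: place 4, 2 left

10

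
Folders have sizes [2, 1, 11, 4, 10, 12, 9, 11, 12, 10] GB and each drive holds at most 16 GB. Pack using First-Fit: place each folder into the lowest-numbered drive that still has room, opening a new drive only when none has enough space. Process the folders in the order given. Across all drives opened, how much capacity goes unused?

30

2 GB → drive 1 (remaining 14 GB)
1 GB → drive 1 (remaining 13 GB)
11 GB → drive 1 (remaining 2 GB)
4 GB → drive 2 (remaining 12 GB)
10 GB → drive 2 (remaining 2 GB)
12 GB → drive 3 (remaining 4 GB)
9 GB → drive 4 (remaining 7 GB)
11 GB → drive 5 (remaining 5 GB)
12 GB → drive 6 (remaining 4 GB)
10 GB → drive 7 (remaining 6 GB)
7 drives × 16 GB = 112 GB; used 82 GB; unused 30 GB.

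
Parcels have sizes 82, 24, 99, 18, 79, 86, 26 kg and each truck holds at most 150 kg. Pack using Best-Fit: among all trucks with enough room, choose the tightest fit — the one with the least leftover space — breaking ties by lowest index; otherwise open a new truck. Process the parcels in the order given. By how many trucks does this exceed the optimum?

0

Best-Fit: [82,24,18,26] [99] [79] [86] → 4 trucks.
4 parcels exceed 75 kg (half the capacity), and no two of those can share a truck, so at least 4 trucks are needed.
So 4 is already optimal.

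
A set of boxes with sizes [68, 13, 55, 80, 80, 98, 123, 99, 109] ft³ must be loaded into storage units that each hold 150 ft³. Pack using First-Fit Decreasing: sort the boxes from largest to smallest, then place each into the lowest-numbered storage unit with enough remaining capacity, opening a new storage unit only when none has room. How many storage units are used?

Sorted descending: 123, 109, 99, 98, 80, 80, 68, 55, 13.
123 ft³ → storage unit 1 (remaining 27 ft³)
109 ft³ → storage unit 2 (remaining 41 ft³)
99 ft³ → storage unit 3 (remaining 51 ft³)
98 ft³ → storage unit 4 (remaining 52 ft³)
80 ft³ → storage unit 5 (remaining 70 ft³)
80 ft³ → storage unit 6 (remaining 70 ft³)
68 ft³ → storage unit 5 (remaining 2 ft³)
55 ft³ → storage unit 6 (remaining 15 ft³)
13 ft³ → storage unit 1 (remaining 14 ft³)
Final storage units: [123,13] [109] [99] [98] [80,68] [80,55].

6 storage units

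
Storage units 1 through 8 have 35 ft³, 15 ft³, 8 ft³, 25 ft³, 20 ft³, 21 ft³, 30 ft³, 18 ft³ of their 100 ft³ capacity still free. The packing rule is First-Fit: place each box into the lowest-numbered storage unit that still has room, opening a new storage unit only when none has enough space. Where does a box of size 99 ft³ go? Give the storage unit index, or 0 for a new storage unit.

No storage unit has ≥ 99 ft³ free, so a new storage unit is opened.

0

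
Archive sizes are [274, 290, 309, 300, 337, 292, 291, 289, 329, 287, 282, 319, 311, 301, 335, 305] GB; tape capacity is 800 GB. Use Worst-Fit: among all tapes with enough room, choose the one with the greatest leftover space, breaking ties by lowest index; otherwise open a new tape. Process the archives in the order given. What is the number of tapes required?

8

Put 274 GB in tape 1; 526 GB remain.
Put 290 GB in tape 1; 236 GB remain.
Put 309 GB in tape 2; 491 GB remain.
Put 300 GB in tape 2; 191 GB remain.
Put 337 GB in tape 3; 463 GB remain.
Put 292 GB in tape 3; 171 GB remain.
Put 291 GB in tape 4; 509 GB remain.
Put 289 GB in tape 4; 220 GB remain.
Put 329 GB in tape 5; 471 GB remain.
Put 287 GB in tape 5; 184 GB remain.
Put 282 GB in tape 6; 518 GB remain.
Put 319 GB in tape 6; 199 GB remain.
Put 311 GB in tape 7; 489 GB remain.
Put 301 GB in tape 7; 188 GB remain.
Put 335 GB in tape 8; 465 GB remain.
Put 305 GB in tape 8; 160 GB remain.
Final tapes: [274,290] [309,300] [337,292] [291,289] [329,287] [282,319] [311,301] [335,305].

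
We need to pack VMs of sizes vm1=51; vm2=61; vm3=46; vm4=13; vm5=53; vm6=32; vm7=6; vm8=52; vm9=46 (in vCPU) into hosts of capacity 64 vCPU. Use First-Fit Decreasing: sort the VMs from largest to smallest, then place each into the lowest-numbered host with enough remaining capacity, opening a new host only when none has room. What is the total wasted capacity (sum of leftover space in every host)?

Sorted descending: 61, 53, 52, 51, 46, 46, 32, 13, 6.
61 vCPU → host 1 (remaining 3 vCPU)
53 vCPU → host 2 (remaining 11 vCPU)
52 vCPU → host 3 (remaining 12 vCPU)
51 vCPU → host 4 (remaining 13 vCPU)
46 vCPU → host 5 (remaining 18 vCPU)
46 vCPU → host 6 (remaining 18 vCPU)
32 vCPU → host 7 (remaining 32 vCPU)
13 vCPU → host 4 (remaining 0 vCPU)
6 vCPU → host 2 (remaining 5 vCPU)
7 hosts × 64 vCPU = 448 vCPU; used 360 vCPU; unused 88 vCPU.

88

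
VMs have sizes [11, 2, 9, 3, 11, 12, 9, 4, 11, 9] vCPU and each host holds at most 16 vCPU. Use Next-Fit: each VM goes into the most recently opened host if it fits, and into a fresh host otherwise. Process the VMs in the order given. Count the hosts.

7 hosts

11 vCPU → host 1 (remaining 5 vCPU)
2 vCPU → host 1 (remaining 3 vCPU)
9 vCPU → host 2 (remaining 7 vCPU)
3 vCPU → host 2 (remaining 4 vCPU)
11 vCPU → host 3 (remaining 5 vCPU)
12 vCPU → host 4 (remaining 4 vCPU)
9 vCPU → host 5 (remaining 7 vCPU)
4 vCPU → host 5 (remaining 3 vCPU)
11 vCPU → host 6 (remaining 5 vCPU)
9 vCPU → host 7 (remaining 7 vCPU)
Final hosts: [11,2] [9,3] [11] [12] [9,4] [11] [9].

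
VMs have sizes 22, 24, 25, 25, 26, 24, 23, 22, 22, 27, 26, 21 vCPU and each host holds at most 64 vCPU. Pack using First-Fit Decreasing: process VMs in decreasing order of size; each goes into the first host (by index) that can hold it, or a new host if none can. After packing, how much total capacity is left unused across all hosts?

Sorted descending: 27, 26, 26, 25, 25, 24, 24, 23, 22, 22, 22, 21.
27 vCPU → host 1 (remaining 37 vCPU)
26 vCPU → host 1 (remaining 11 vCPU)
26 vCPU → host 2 (remaining 38 vCPU)
25 vCPU → host 2 (remaining 13 vCPU)
25 vCPU → host 3 (remaining 39 vCPU)
24 vCPU → host 3 (remaining 15 vCPU)
24 vCPU → host 4 (remaining 40 vCPU)
23 vCPU → host 4 (remaining 17 vCPU)
22 vCPU → host 5 (remaining 42 vCPU)
22 vCPU → host 5 (remaining 20 vCPU)
22 vCPU → host 6 (remaining 42 vCPU)
21 vCPU → host 6 (remaining 21 vCPU)
6 hosts × 64 vCPU = 384 vCPU; used 287 vCPU; unused 97 vCPU.

97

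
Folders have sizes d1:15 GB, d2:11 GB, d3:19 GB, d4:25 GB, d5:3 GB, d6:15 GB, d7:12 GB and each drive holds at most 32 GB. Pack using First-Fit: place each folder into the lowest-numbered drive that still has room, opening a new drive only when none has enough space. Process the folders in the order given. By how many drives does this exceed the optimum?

0

First-Fit: [15,11,3] [19,12] [25] [15] → 4 drives.
Total size 100 GB; any packing needs at least ⌈100/32⌉ = 4 drives.
So 4 is already optimal.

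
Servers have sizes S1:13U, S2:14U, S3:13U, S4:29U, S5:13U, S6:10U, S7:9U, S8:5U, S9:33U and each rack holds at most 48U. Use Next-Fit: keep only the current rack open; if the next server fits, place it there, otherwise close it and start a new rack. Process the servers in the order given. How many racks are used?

S1 (13U) → rack 1 (remaining 35U)
S2 (14U) → rack 1 (remaining 21U)
S3 (13U) → rack 1 (remaining 8U)
S4 (29U) → rack 2 (remaining 19U)
S5 (13U) → rack 2 (remaining 6U)
S6 (10U) → rack 3 (remaining 38U)
S7 (9U) → rack 3 (remaining 29U)
S8 (5U) → rack 3 (remaining 24U)
S9 (33U) → rack 4 (remaining 15U)
Final racks: [13,14,13] [29,13] [10,9,5] [33].

4 racks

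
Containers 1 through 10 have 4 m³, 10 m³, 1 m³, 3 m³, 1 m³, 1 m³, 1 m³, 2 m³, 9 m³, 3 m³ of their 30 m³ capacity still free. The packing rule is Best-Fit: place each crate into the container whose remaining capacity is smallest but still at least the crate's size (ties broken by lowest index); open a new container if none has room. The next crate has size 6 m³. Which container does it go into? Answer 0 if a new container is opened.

Containers with room: container 2 (10 m³), container 9 (9 m³).
Tightest fit is container 9 with 9 m³ free.

9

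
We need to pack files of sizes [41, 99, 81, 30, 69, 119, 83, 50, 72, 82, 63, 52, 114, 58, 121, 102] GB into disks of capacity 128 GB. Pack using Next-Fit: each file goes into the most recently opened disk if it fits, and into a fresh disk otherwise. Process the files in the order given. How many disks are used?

41 GB → disk 1 (remaining 87 GB)
99 GB → disk 2 (remaining 29 GB)
81 GB → disk 3 (remaining 47 GB)
30 GB → disk 3 (remaining 17 GB)
69 GB → disk 4 (remaining 59 GB)
119 GB → disk 5 (remaining 9 GB)
83 GB → disk 6 (remaining 45 GB)
50 GB → disk 7 (remaining 78 GB)
72 GB → disk 7 (remaining 6 GB)
82 GB → disk 8 (remaining 46 GB)
63 GB → disk 9 (remaining 65 GB)
52 GB → disk 9 (remaining 13 GB)
114 GB → disk 10 (remaining 14 GB)
58 GB → disk 11 (remaining 70 GB)
121 GB → disk 12 (remaining 7 GB)
102 GB → disk 13 (remaining 26 GB)
Final disks: [41] [99] [81,30] [69] [119] [83] [50,72] [82] [63,52] [114] [58] [121] [102].

13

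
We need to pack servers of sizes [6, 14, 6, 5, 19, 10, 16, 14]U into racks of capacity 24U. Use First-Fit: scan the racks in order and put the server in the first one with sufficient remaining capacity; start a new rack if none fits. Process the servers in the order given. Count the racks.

5

rack 1: place 6U, 18U left
rack 1: place 14U, 4U left
rack 2: place 6U, 18U left
rack 2: place 5U, 13U left
rack 3: place 19U, 5U left
rack 2: place 10U, 3U left
rack 4: place 16U, 8U left
rack 5: place 14U, 10U left
Final racks: [6,14] [6,5,10] [19] [16] [14].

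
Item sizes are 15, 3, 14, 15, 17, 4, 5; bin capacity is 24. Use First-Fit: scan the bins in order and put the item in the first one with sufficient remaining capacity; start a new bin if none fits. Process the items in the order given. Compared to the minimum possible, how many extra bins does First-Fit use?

0

First-Fit: [15,3,4] [14,5] [15] [17] → 4 bins.
Total size 73; any packing needs at least ⌈73/24⌉ = 4 bins.
So 4 is already optimal.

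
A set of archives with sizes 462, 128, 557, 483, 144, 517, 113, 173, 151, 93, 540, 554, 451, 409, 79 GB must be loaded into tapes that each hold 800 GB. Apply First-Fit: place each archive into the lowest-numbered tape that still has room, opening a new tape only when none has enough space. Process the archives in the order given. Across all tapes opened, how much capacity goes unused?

462 GB → tape 1 (remaining 338 GB)
128 GB → tape 1 (remaining 210 GB)
557 GB → tape 2 (remaining 243 GB)
483 GB → tape 3 (remaining 317 GB)
144 GB → tape 1 (remaining 66 GB)
517 GB → tape 4 (remaining 283 GB)
113 GB → tape 2 (remaining 130 GB)
173 GB → tape 3 (remaining 144 GB)
151 GB → tape 4 (remaining 132 GB)
93 GB → tape 2 (remaining 37 GB)
540 GB → tape 5 (remaining 260 GB)
554 GB → tape 6 (remaining 246 GB)
451 GB → tape 7 (remaining 349 GB)
409 GB → tape 8 (remaining 391 GB)
79 GB → tape 3 (remaining 65 GB)
8 tapes × 800 GB = 6400 GB; used 4854 GB; unused 1546 GB.

1546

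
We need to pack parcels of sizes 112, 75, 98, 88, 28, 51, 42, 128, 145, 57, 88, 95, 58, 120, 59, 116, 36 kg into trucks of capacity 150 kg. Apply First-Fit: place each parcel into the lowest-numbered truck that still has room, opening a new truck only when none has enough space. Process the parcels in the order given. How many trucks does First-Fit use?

112 kg → truck 1 (remaining 38 kg)
75 kg → truck 2 (remaining 75 kg)
98 kg → truck 3 (remaining 52 kg)
88 kg → truck 4 (remaining 62 kg)
28 kg → truck 1 (remaining 10 kg)
51 kg → truck 2 (remaining 24 kg)
42 kg → truck 3 (remaining 10 kg)
128 kg → truck 5 (remaining 22 kg)
145 kg → truck 6 (remaining 5 kg)
57 kg → truck 4 (remaining 5 kg)
88 kg → truck 7 (remaining 62 kg)
95 kg → truck 8 (remaining 55 kg)
58 kg → truck 7 (remaining 4 kg)
120 kg → truck 9 (remaining 30 kg)
59 kg → truck 10 (remaining 91 kg)
116 kg → truck 11 (remaining 34 kg)
36 kg → truck 8 (remaining 19 kg)
Final trucks: [112,28] [75,51] [98,42] [88,57] [128] [145] [88,58] [95,36] [120] [59] [116].

11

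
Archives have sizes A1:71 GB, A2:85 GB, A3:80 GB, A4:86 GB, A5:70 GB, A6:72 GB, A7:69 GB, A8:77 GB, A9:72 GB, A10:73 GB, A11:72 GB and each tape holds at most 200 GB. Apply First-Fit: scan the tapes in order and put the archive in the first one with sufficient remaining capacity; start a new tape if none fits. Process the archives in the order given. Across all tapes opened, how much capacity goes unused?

tape 1: place A1 (71 GB), 129 GB left
tape 1: place A2 (85 GB), 44 GB left
tape 2: place A3 (80 GB), 120 GB left
tape 2: place A4 (86 GB), 34 GB left
tape 3: place A5 (70 GB), 130 GB left
tape 3: place A6 (72 GB), 58 GB left
tape 4: place A7 (69 GB), 131 GB left
tape 4: place A8 (77 GB), 54 GB left
tape 5: place A9 (72 GB), 128 GB left
tape 5: place A10 (73 GB), 55 GB left
tape 6: place A11 (72 GB), 128 GB left
6 tapes × 200 GB = 1200 GB; used 827 GB; unused 373 GB.

373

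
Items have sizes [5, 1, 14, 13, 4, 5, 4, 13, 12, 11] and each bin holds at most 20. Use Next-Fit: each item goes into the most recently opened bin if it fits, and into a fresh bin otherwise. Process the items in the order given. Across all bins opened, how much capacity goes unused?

38

bin 1: place 5, 15 left
bin 1: place 1, 14 left
bin 1: place 14, 0 left
bin 2: place 13, 7 left
bin 2: place 4, 3 left
bin 3: place 5, 15 left
bin 3: place 4, 11 left
bin 4: place 13, 7 left
bin 5: place 12, 8 left
bin 6: place 11, 9 left
6 bins × 20 = 120; used 82; unused 38.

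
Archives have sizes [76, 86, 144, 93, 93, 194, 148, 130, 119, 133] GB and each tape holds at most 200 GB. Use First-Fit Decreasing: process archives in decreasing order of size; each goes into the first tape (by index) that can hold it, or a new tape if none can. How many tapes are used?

Sorted descending: 194, 148, 144, 133, 130, 119, 93, 93, 86, 76.
Put 194 GB in tape 1; 6 GB remain.
Put 148 GB in tape 2; 52 GB remain.
Put 144 GB in tape 3; 56 GB remain.
Put 133 GB in tape 4; 67 GB remain.
Put 130 GB in tape 5; 70 GB remain.
Put 119 GB in tape 6; 81 GB remain.
Put 93 GB in tape 7; 107 GB remain.
Put 93 GB in tape 7; 14 GB remain.
Put 86 GB in tape 8; 114 GB remain.
Put 76 GB in tape 6; 5 GB remain.
Final tapes: [194] [148] [144] [133] [130] [119,76] [93,93] [86].

8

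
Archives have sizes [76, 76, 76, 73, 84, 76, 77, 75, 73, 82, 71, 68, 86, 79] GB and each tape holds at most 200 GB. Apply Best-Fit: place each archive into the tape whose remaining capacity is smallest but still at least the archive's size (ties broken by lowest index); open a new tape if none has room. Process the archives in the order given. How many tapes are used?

tape 1: place 76 GB, 124 GB left
tape 1: place 76 GB, 48 GB left
tape 2: place 76 GB, 124 GB left
tape 2: place 73 GB, 51 GB left
tape 3: place 84 GB, 116 GB left
tape 3: place 76 GB, 40 GB left
tape 4: place 77 GB, 123 GB left
tape 4: place 75 GB, 48 GB left
tape 5: place 73 GB, 127 GB left
tape 5: place 82 GB, 45 GB left
tape 6: place 71 GB, 129 GB left
tape 6: place 68 GB, 61 GB left
tape 7: place 86 GB, 114 GB left
tape 7: place 79 GB, 35 GB left
Final tapes: [76,76] [76,73] [84,76] [77,75] [73,82] [71,68] [86,79].

7 tapes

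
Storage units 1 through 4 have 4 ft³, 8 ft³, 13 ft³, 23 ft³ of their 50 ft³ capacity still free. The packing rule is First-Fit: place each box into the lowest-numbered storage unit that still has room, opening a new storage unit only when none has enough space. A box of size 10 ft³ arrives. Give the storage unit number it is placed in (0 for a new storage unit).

Storage units with room: storage unit 3 (13 ft³), storage unit 4 (23 ft³).
The first with room is storage unit 3.

3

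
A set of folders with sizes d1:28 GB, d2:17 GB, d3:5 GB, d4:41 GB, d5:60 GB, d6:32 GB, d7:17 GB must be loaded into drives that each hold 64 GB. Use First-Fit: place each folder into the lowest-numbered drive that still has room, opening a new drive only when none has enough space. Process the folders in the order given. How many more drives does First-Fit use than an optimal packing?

0

First-Fit: [28,17,5] [41,17] [60] [32] → 4 drives.
Total size 200 GB; any packing needs at least ⌈200/64⌉ = 4 drives.
So 4 is already optimal.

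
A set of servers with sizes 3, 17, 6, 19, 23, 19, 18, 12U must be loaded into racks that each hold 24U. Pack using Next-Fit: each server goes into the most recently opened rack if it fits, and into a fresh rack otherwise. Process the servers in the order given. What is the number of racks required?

7 racks

3U → rack 1 (remaining 21U)
17U → rack 1 (remaining 4U)
6U → rack 2 (remaining 18U)
19U → rack 3 (remaining 5U)
23U → rack 4 (remaining 1U)
19U → rack 5 (remaining 5U)
18U → rack 6 (remaining 6U)
12U → rack 7 (remaining 12U)
Final racks: [3,17] [6] [19] [23] [19] [18] [12].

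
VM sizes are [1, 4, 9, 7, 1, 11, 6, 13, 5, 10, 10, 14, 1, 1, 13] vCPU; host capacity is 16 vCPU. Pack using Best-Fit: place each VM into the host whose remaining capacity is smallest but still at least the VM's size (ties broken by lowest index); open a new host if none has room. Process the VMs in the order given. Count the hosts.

8

1 vCPU → host 1 (remaining 15 vCPU)
4 vCPU → host 1 (remaining 11 vCPU)
9 vCPU → host 1 (remaining 2 vCPU)
7 vCPU → host 2 (remaining 9 vCPU)
1 vCPU → host 1 (remaining 1 vCPU)
11 vCPU → host 3 (remaining 5 vCPU)
6 vCPU → host 2 (remaining 3 vCPU)
13 vCPU → host 4 (remaining 3 vCPU)
5 vCPU → host 3 (remaining 0 vCPU)
10 vCPU → host 5 (remaining 6 vCPU)
10 vCPU → host 6 (remaining 6 vCPU)
14 vCPU → host 7 (remaining 2 vCPU)
1 vCPU → host 1 (remaining 0 vCPU)
1 vCPU → host 7 (remaining 1 vCPU)
13 vCPU → host 8 (remaining 3 vCPU)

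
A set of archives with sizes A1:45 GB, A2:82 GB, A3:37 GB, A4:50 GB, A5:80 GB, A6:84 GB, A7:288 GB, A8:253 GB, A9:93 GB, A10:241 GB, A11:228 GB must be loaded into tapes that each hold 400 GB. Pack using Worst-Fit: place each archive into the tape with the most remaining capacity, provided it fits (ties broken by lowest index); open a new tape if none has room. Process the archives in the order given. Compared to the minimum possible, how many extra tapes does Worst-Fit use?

Worst-Fit: [45,82,37,50,80,84] [288] [253,93] [241] [228] → 5 tapes.
Total size 1481 GB; any packing needs at least ⌈1481/400⌉ = 4 tapes.
An optimal packing achieves that bound: [288,93] [253,84,50] [241,82,45] [228,80,37] → 4 tapes.
Excess: 5 − 4 = 1.

1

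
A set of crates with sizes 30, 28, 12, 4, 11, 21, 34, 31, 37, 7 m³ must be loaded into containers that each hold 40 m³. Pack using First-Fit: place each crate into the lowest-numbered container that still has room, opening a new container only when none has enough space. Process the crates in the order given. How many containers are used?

6

Put 30 m³ in container 1; 10 m³ remain.
Put 28 m³ in container 2; 12 m³ remain.
Put 12 m³ in container 2; 0 m³ remain.
Put 4 m³ in container 1; 6 m³ remain.
Put 11 m³ in container 3; 29 m³ remain.
Put 21 m³ in container 3; 8 m³ remain.
Put 34 m³ in container 4; 6 m³ remain.
Put 31 m³ in container 5; 9 m³ remain.
Put 37 m³ in container 6; 3 m³ remain.
Put 7 m³ in container 3; 1 m³ remain.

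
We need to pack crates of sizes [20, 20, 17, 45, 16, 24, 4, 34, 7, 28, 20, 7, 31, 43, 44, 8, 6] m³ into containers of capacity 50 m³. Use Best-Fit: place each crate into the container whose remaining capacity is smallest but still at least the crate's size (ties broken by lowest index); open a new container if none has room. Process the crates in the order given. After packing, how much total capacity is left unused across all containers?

Put 20 m³ in container 1; 30 m³ remain.
Put 20 m³ in container 1; 10 m³ remain.
Put 17 m³ in container 2; 33 m³ remain.
Put 45 m³ in container 3; 5 m³ remain.
Put 16 m³ in container 2; 17 m³ remain.
Put 24 m³ in container 4; 26 m³ remain.
Put 4 m³ in container 3; 1 m³ remain.
Put 34 m³ in container 5; 16 m³ remain.
Put 7 m³ in container 1; 3 m³ remain.
Put 28 m³ in container 6; 22 m³ remain.
Put 20 m³ in container 6; 2 m³ remain.
Put 7 m³ in container 5; 9 m³ remain.
Put 31 m³ in container 7; 19 m³ remain.
Put 43 m³ in container 8; 7 m³ remain.
Put 44 m³ in container 9; 6 m³ remain.
Put 8 m³ in container 5; 1 m³ remain.
Put 6 m³ in container 9; 0 m³ remain.
9 containers × 50 m³ = 450 m³; used 374 m³; unused 76 m³.

76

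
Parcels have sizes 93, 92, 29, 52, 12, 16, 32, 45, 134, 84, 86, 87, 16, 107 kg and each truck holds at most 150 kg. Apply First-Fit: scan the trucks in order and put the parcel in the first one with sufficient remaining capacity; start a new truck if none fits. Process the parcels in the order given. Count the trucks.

Put 93 kg in truck 1; 57 kg remain.
Put 92 kg in truck 2; 58 kg remain.
Put 29 kg in truck 1; 28 kg remain.
Put 52 kg in truck 2; 6 kg remain.
Put 12 kg in truck 1; 16 kg remain.
Put 16 kg in truck 1; 0 kg remain.
Put 32 kg in truck 3; 118 kg remain.
Put 45 kg in truck 3; 73 kg remain.
Put 134 kg in truck 4; 16 kg remain.
Put 84 kg in truck 5; 66 kg remain.
Put 86 kg in truck 6; 64 kg remain.
Put 87 kg in truck 7; 63 kg remain.
Put 16 kg in truck 3; 57 kg remain.
Put 107 kg in truck 8; 43 kg remain.

8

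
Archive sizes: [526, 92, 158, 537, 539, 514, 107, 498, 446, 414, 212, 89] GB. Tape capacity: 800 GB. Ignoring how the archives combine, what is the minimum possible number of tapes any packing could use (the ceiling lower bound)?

Total size = 526 + 92 + 158 + 537 + 539 + 514 + 107 + 498 + 446 + 414 + 212 + 89 = 4132 GB.
⌈4132 / 800⌉ = 6.

6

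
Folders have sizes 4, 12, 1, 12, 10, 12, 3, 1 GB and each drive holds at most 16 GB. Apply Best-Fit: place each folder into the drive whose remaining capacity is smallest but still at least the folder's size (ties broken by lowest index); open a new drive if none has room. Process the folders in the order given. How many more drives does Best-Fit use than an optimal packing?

Best-Fit: [4,12] [1,12,3] [10] [12,1] → 4 drives.
Total size 55 GB; any packing needs at least ⌈55/16⌉ = 4 drives.
So 4 is already optimal.

0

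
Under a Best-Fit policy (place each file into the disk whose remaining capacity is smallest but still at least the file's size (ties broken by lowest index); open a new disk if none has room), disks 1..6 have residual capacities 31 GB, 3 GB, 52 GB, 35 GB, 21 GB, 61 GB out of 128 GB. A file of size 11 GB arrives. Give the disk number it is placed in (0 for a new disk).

5

Disks with room: disk 1 (31 GB), disk 3 (52 GB), disk 4 (35 GB), disk 5 (21 GB), disk 6 (61 GB).
Tightest fit is disk 5 with 21 GB free.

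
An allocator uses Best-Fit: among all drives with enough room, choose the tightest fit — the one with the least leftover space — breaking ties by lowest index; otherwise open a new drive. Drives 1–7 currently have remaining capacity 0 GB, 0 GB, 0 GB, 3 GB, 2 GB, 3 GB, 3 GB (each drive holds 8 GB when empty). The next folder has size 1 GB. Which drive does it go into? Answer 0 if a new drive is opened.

5

Drives with room: drive 4 (3 GB), drive 5 (2 GB), drive 6 (3 GB), drive 7 (3 GB).
Tightest fit is drive 5 with 2 GB free.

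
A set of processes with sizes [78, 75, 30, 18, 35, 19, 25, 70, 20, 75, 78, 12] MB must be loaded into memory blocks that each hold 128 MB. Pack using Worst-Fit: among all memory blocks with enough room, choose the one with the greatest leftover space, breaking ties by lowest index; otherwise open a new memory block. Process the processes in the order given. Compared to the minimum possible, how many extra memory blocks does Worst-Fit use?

Worst-Fit: [78,18] [75,30] [35,19,25] [70,20] [75,12] [78] → 6 memory blocks.
Total size 535 MB; any packing needs at least ⌈535/128⌉ = 5 memory blocks.
An optimal packing achieves that bound: [78,35,12] [78,30,20] [75,25,19] [75,18] [70] → 5 memory blocks.
Excess: 6 − 5 = 1.

1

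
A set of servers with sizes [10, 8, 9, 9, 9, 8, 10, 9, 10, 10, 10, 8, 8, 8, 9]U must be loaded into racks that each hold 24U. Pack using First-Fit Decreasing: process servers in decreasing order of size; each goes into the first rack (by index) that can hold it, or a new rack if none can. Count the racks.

7

Sorted descending: 10, 10, 10, 10, 10, 9, 9, 9, 9, 9, 8, 8, 8, 8, 8.
10U → rack 1 (remaining 14U)
10U → rack 1 (remaining 4U)
10U → rack 2 (remaining 14U)
10U → rack 2 (remaining 4U)
10U → rack 3 (remaining 14U)
9U → rack 3 (remaining 5U)
9U → rack 4 (remaining 15U)
9U → rack 4 (remaining 6U)
9U → rack 5 (remaining 15U)
9U → rack 5 (remaining 6U)
8U → rack 6 (remaining 16U)
8U → rack 6 (remaining 8U)
8U → rack 6 (remaining 0U)
8U → rack 7 (remaining 16U)
8U → rack 7 (remaining 8U)
Final racks: [10,10] [10,10] [10,9] [9,9] [9,9] [8,8,8] [8,8].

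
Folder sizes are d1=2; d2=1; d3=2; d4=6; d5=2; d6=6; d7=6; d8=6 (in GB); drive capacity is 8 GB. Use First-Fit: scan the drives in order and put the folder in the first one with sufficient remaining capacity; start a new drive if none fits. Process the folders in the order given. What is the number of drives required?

5

drive 1: place d1 (2 GB), 6 GB left
drive 1: place d2 (1 GB), 5 GB left
drive 1: place d3 (2 GB), 3 GB left
drive 2: place d4 (6 GB), 2 GB left
drive 1: place d5 (2 GB), 1 GB left
drive 3: place d6 (6 GB), 2 GB left
drive 4: place d7 (6 GB), 2 GB left
drive 5: place d8 (6 GB), 2 GB left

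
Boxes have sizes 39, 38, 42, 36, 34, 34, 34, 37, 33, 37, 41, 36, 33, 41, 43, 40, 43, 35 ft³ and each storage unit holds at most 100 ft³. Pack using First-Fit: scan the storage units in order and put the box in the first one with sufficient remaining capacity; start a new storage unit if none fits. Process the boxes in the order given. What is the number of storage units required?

39 ft³ → storage unit 1 (remaining 61 ft³)
38 ft³ → storage unit 1 (remaining 23 ft³)
42 ft³ → storage unit 2 (remaining 58 ft³)
36 ft³ → storage unit 2 (remaining 22 ft³)
34 ft³ → storage unit 3 (remaining 66 ft³)
34 ft³ → storage unit 3 (remaining 32 ft³)
34 ft³ → storage unit 4 (remaining 66 ft³)
37 ft³ → storage unit 4 (remaining 29 ft³)
33 ft³ → storage unit 5 (remaining 67 ft³)
37 ft³ → storage unit 5 (remaining 30 ft³)
41 ft³ → storage unit 6 (remaining 59 ft³)
36 ft³ → storage unit 6 (remaining 23 ft³)
33 ft³ → storage unit 7 (remaining 67 ft³)
41 ft³ → storage unit 7 (remaining 26 ft³)
43 ft³ → storage unit 8 (remaining 57 ft³)
40 ft³ → storage unit 8 (remaining 17 ft³)
43 ft³ → storage unit 9 (remaining 57 ft³)
35 ft³ → storage unit 9 (remaining 22 ft³)

9 storage units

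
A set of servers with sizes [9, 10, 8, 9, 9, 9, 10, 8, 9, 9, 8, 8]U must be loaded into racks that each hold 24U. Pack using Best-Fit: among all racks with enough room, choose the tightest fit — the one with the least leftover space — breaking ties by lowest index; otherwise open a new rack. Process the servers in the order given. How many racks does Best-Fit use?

6

Put 9U in rack 1; 15U remain.
Put 10U in rack 1; 5U remain.
Put 8U in rack 2; 16U remain.
Put 9U in rack 2; 7U remain.
Put 9U in rack 3; 15U remain.
Put 9U in rack 3; 6U remain.
Put 10U in rack 4; 14U remain.
Put 8U in rack 4; 6U remain.
Put 9U in rack 5; 15U remain.
Put 9U in rack 5; 6U remain.
Put 8U in rack 6; 16U remain.
Put 8U in rack 6; 8U remain.
Final racks: [9,10] [8,9] [9,9] [10,8] [9,9] [8,8].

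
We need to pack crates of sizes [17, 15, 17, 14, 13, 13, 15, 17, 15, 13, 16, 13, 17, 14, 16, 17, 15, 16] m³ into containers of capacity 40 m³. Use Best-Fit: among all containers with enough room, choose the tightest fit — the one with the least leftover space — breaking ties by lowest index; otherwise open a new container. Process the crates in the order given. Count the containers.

Put 17 m³ in container 1; 23 m³ remain.
Put 15 m³ in container 1; 8 m³ remain.
Put 17 m³ in container 2; 23 m³ remain.
Put 14 m³ in container 2; 9 m³ remain.
Put 13 m³ in container 3; 27 m³ remain.
Put 13 m³ in container 3; 14 m³ remain.
Put 15 m³ in container 4; 25 m³ remain.
Put 17 m³ in container 4; 8 m³ remain.
Put 15 m³ in container 5; 25 m³ remain.
Put 13 m³ in container 3; 1 m³ remain.
Put 16 m³ in container 5; 9 m³ remain.
Put 13 m³ in container 6; 27 m³ remain.
Put 17 m³ in container 6; 10 m³ remain.
Put 14 m³ in container 7; 26 m³ remain.
Put 16 m³ in container 7; 10 m³ remain.
Put 17 m³ in container 8; 23 m³ remain.
Put 15 m³ in container 8; 8 m³ remain.
Put 16 m³ in container 9; 24 m³ remain.
Final containers: [17,15] [17,14] [13,13,13] [15,17] [15,16] [13,17] [14,16] [17,15] [16].

9 containers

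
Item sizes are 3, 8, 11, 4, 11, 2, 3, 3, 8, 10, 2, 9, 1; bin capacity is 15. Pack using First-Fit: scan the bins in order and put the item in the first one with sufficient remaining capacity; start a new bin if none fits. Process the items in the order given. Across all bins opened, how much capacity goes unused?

15

Put 3 in bin 1; 12 remain.
Put 8 in bin 1; 4 remain.
Put 11 in bin 2; 4 remain.
Put 4 in bin 1; 0 remain.
Put 11 in bin 3; 4 remain.
Put 2 in bin 2; 2 remain.
Put 3 in bin 3; 1 remain.
Put 3 in bin 4; 12 remain.
Put 8 in bin 4; 4 remain.
Put 10 in bin 5; 5 remain.
Put 2 in bin 2; 0 remain.
Put 9 in bin 6; 6 remain.
Put 1 in bin 3; 0 remain.
6 bins × 15 = 90; used 75; unused 15.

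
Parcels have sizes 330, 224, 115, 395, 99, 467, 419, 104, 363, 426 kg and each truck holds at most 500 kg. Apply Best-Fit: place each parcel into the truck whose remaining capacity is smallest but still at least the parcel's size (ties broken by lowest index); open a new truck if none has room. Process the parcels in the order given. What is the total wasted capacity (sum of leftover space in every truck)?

558

330 kg → truck 1 (remaining 170 kg)
224 kg → truck 2 (remaining 276 kg)
115 kg → truck 1 (remaining 55 kg)
395 kg → truck 3 (remaining 105 kg)
99 kg → truck 3 (remaining 6 kg)
467 kg → truck 4 (remaining 33 kg)
419 kg → truck 5 (remaining 81 kg)
104 kg → truck 2 (remaining 172 kg)
363 kg → truck 6 (remaining 137 kg)
426 kg → truck 7 (remaining 74 kg)
7 trucks × 500 kg = 3500 kg; used 2942 kg; unused 558 kg.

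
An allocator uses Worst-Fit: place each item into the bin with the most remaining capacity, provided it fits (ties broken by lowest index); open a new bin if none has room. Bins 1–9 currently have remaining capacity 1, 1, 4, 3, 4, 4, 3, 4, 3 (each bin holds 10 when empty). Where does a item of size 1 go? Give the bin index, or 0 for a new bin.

3

Bins with room: bin 1 (1), bin 2 (1), bin 3 (4), bin 4 (3), bin 5 (4), bin 6 (4), bin 7 (3), bin 8 (4), bin 9 (3).
Most room is bin 3 with 4 free.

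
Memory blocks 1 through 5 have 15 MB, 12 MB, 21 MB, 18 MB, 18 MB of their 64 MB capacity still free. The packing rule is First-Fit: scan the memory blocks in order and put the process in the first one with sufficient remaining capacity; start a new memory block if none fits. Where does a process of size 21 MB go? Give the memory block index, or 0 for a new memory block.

Memory blocks with room: memory block 3 (21 MB).
The first with room is memory block 3.

3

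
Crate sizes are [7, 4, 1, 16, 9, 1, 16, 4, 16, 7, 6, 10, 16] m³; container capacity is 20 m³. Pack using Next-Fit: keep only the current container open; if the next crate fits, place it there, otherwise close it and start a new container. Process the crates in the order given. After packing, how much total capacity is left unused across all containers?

47

Put 7 m³ in container 1; 13 m³ remain.
Put 4 m³ in container 1; 9 m³ remain.
Put 1 m³ in container 1; 8 m³ remain.
Put 16 m³ in container 2; 4 m³ remain.
Put 9 m³ in container 3; 11 m³ remain.
Put 1 m³ in container 3; 10 m³ remain.
Put 16 m³ in container 4; 4 m³ remain.
Put 4 m³ in container 4; 0 m³ remain.
Put 16 m³ in container 5; 4 m³ remain.
Put 7 m³ in container 6; 13 m³ remain.
Put 6 m³ in container 6; 7 m³ remain.
Put 10 m³ in container 7; 10 m³ remain.
Put 16 m³ in container 8; 4 m³ remain.
8 containers × 20 m³ = 160 m³; used 113 m³; unused 47 m³.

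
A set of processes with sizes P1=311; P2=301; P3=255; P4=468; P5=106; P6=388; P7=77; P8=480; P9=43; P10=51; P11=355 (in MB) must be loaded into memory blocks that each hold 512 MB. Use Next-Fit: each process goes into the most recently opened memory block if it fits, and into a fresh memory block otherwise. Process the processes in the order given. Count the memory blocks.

8

Put P1 (311 MB) in memory block 1; 201 MB remain.
Put P2 (301 MB) in memory block 2; 211 MB remain.
Put P3 (255 MB) in memory block 3; 257 MB remain.
Put P4 (468 MB) in memory block 4; 44 MB remain.
Put P5 (106 MB) in memory block 5; 406 MB remain.
Put P6 (388 MB) in memory block 5; 18 MB remain.
Put P7 (77 MB) in memory block 6; 435 MB remain.
Put P8 (480 MB) in memory block 7; 32 MB remain.
Put P9 (43 MB) in memory block 8; 469 MB remain.
Put P10 (51 MB) in memory block 8; 418 MB remain.
Put P11 (355 MB) in memory block 8; 63 MB remain.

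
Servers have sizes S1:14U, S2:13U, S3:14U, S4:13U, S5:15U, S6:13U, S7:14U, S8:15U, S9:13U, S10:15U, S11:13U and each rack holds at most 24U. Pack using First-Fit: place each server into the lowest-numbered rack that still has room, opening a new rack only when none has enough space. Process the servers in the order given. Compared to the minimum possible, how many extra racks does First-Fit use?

0

First-Fit: [14] [13] [14] [13] [15] [13] [14] [15] [13] [15] [13] → 11 racks.
11 servers exceed 12U (half the capacity), and no two of those can share a rack, so at least 11 racks are needed.
So 11 is already optimal.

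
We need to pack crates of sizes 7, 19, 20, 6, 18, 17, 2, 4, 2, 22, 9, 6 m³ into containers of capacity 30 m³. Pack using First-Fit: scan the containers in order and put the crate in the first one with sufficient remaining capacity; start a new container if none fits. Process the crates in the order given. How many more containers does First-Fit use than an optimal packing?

0

First-Fit: [7,19,2,2] [20,6,4] [18,9] [17,6] [22] → 5 containers.
Total size 132 m³; any packing needs at least ⌈132/30⌉ = 5 containers.
So 5 is already optimal.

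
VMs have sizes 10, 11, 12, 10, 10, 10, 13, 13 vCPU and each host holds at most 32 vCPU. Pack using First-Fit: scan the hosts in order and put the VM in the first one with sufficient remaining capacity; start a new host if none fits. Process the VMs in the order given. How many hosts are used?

3 hosts

host 1: place 10 vCPU, 22 vCPU left
host 1: place 11 vCPU, 11 vCPU left
host 2: place 12 vCPU, 20 vCPU left
host 1: place 10 vCPU, 1 vCPU left
host 2: place 10 vCPU, 10 vCPU left
host 2: place 10 vCPU, 0 vCPU left
host 3: place 13 vCPU, 19 vCPU left
host 3: place 13 vCPU, 6 vCPU left
Final hosts: [10,11,10] [12,10,10] [13,13].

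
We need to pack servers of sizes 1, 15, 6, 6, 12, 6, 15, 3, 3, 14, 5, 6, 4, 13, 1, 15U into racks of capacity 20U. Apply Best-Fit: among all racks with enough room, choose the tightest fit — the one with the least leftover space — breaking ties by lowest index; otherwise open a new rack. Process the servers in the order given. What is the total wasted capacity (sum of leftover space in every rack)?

Put 1U in rack 1; 19U remain.
Put 15U in rack 1; 4U remain.
Put 6U in rack 2; 14U remain.
Put 6U in rack 2; 8U remain.
Put 12U in rack 3; 8U remain.
Put 6U in rack 2; 2U remain.
Put 15U in rack 4; 5U remain.
Put 3U in rack 1; 1U remain.
Put 3U in rack 4; 2U remain.
Put 14U in rack 5; 6U remain.
Put 5U in rack 5; 1U remain.
Put 6U in rack 3; 2U remain.
Put 4U in rack 6; 16U remain.
Put 13U in rack 6; 3U remain.
Put 1U in rack 1; 0U remain.
Put 15U in rack 7; 5U remain.
7 racks × 20U = 140U; used 125U; unused 15U.

15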